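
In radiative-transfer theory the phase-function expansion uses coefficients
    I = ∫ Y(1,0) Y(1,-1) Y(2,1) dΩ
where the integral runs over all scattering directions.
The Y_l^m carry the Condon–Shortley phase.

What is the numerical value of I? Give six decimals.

Rules hold: Σm=0, L=4 even, 0≤2≤2.
N = 3·3·5 = 45
Δ = 0!·2!·2!/5! = 1/30
Racah Σ t=0..0: t=0:+1/1 = 1/1
⇒ 3j(1 1 2; 0 0 0)² = 2/15, sgn +1
Racah Σ t=0..0: t=0:+1/2 = 1/2
⇒ 3j(1 1 2; 0 -1 1)² = 1/10, sgn -1
4πI² = N·(3j₀)²·(3jₘ)² = 3/5
I = -1·√(0.6/4π) = -0.21850969

-0.218510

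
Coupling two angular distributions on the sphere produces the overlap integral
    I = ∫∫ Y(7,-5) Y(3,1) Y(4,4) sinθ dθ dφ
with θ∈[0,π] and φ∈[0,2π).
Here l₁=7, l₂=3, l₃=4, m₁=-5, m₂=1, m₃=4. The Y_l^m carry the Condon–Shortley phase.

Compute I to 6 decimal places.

-0.149912

Rules hold: Σm=0, L=14 even, 4≤4≤10.
N = 15·7·9 = 945
Δ = 6!·8!·0!/15! = 1/45045
Racah Σ t=3..3: t=3:−1/20736 = -1/20736
⇒ 3j(7 3 4; 0 0 0)² = 35/1287, sgn -1
Racah Σ t=4..4: t=4:+1/1935360 = 1/1935360
⇒ 3j(7 3 4; -5 1 4)² = 1/91, sgn +1
4πI² = N·(3j₀)²·(3jₘ)² = 525/1859
I = -1·√(0.28241/4π) = -0.14991153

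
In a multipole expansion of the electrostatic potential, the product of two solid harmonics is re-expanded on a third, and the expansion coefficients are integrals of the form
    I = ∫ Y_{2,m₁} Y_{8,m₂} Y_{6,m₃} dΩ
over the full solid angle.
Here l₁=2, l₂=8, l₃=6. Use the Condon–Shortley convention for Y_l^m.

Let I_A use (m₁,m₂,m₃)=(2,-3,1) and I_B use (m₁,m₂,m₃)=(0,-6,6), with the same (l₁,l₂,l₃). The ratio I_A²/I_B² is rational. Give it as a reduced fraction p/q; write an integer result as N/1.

330/91

Shared (l₁,l₂,l₃)=(2,8,6): N and (l;000)² cancel in I_A²/I_B².
A: Δ = 4!·0!·12!/17! = 1/30940; Racah Σ t=0..0: t=0:+1/14515200 = 1/14515200; ⇒ 3j(2 8 6; 2 -3 1)² = 33/3094, sgn -1
B: Δ = 4!·0!·12!/17! = 1/30940; Racah Σ t=2..2: t=2:+1/1916006400 = 1/1916006400; ⇒ 3j(2 8 6; 0 -6 6)² = 1/340, sgn +1
I_A²/I_B² = (33/3094)/(1/340) = 330/91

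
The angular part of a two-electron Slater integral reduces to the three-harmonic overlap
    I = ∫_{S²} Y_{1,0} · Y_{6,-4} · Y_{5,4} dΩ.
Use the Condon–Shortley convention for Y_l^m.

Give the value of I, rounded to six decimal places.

0.182727

Checks pass: Σm=0; 12 even; l₃=5∈[5,7].
(2·1+1)(2·6+1)(2·5+1) = 429
Δ: 2! 0! 10! / 13! → 1/858
sum: t=1:−1/14400 = -1/14400
3j²(1 6 5; 0 0 0) = Δ·Π!·Σ² = 6/143  (sign +1)
sum: t=1:−1/362880 = -1/362880
3j²(1 6 5; 0 -4 4) = Δ·Π!·Σ² = 10/429  (sign +1)
combine: 4πI² = 429·6/143·10/429 = 60/143
take √, sign +1: I = 0.18272698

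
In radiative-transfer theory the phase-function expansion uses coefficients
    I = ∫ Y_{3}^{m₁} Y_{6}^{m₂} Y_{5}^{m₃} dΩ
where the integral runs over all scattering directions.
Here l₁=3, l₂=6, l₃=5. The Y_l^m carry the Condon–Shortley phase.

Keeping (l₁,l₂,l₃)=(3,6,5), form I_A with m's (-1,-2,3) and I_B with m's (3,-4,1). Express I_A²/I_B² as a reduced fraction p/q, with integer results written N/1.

Same 3,6,5: normalisation and zero-m 3j drop out of the ratio.
A: Δ: 4! 2! 8! / 15! → 1/675675; sum: t=2:+1/11520 t=3:−1/30240 t=4:+1/1935360 = 1/18432; 3j²(3 6 5; -1 -2 3) = Δ·Π!·Σ² = 7/429  (sign +1)
B: Δ: 4! 2! 8! / 15! → 1/675675; sum: t=0:+1/69120 = 1/69120; 3j²(3 6 5; 3 -4 1) = Δ·Π!·Σ² = 4/143  (sign +1)
I_A²/I_B² = (7/429)/(4/143) = 7/12

7/12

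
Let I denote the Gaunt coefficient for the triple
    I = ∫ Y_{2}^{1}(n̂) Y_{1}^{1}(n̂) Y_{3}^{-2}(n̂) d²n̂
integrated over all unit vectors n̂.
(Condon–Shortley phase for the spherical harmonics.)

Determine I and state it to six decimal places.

Rules hold: Σm=0, L=6 even, 1≤3≤3.
N = 5·3·7 = 105
Δ = 0!·4!·2!/7! = 1/105
Racah Σ t=0..0: t=0:+1/4 = 1/4
⇒ 3j(2 1 3; 0 0 0)² = 3/35, sgn -1
Racah Σ t=0..0: t=0:+1/12 = 1/12
⇒ 3j(2 1 3; 1 1 -2)² = 2/21, sgn -1
4πI² = N·(3j₀)²·(3jₘ)² = 6/7
I = +1·√(0.857143/4π) = 0.26116903

0.261169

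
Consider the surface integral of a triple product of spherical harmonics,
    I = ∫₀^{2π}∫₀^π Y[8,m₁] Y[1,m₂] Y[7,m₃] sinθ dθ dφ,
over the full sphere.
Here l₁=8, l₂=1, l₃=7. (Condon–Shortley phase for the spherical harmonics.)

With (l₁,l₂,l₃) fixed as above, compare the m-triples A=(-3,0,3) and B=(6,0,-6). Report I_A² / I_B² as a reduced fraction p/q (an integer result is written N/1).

55/28

l's match ⇒ only the (l;m) 3-j factors differ between A and B.
A: triangle coeff Δ(8,1,7) = 1/2040; Σ_t [1,1]: t=1:−1/87091200 = -1/87091200; (3j)²=11/408 [(8 1 7; -3 0 3)], sign=-1
B: triangle coeff Δ(8,1,7) = 1/2040; Σ_t [1,1]: t=1:−1/6227020800 = -1/6227020800; (3j)²=7/510 [(8 1 7; 6 0 -6)], sign=+1
I_A²/I_B² = (11/408)/(7/510) = 55/28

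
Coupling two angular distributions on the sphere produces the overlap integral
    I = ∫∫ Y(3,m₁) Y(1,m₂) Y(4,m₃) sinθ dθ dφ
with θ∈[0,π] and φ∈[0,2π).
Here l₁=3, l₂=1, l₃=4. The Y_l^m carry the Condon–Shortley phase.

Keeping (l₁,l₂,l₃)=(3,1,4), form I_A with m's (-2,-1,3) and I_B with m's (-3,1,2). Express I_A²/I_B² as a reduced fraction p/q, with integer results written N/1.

l's match ⇒ only the (l;m) 3-j factors differ between A and B.
A: triangle coeff Δ(3,1,4) = 1/252; Σ_t [0,0]: t=0:+1/240 = 1/240; (3j)²=1/12 [(3 1 4; -2 -1 3)], sign=-1
B: triangle coeff Δ(3,1,4) = 1/252; Σ_t [0,0]: t=0:+1/1440 = 1/1440; (3j)²=1/252 [(3 1 4; -3 1 2)], sign=+1
I_A²/I_B² = (1/12)/(1/252) = 21/1

21/1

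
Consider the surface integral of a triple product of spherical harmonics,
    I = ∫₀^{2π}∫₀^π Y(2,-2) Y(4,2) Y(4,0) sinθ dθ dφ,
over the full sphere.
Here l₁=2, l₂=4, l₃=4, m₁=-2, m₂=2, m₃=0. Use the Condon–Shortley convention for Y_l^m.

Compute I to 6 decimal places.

-0.190365

Rules hold: Σm=0, L=10 even, 2≤4≤6.
N = 5·9·9 = 405
Δ = 2!·2!·6!/11! = 1/13860
Racah Σ t=0..2: t=0:+1/192 t=1:−1/36 t=2:+1/192 = -5/288
⇒ 3j(2 4 4; 0 0 0)² = 20/693, sgn -1
Racah Σ t=2..2: t=2:+1/192 = 1/192
⇒ 3j(2 4 4; -2 2 0)² = 3/77, sgn +1
4πI² = N·(3j₀)²·(3jₘ)² = 2700/5929
I = -1·√(0.455389/4π) = -0.19036462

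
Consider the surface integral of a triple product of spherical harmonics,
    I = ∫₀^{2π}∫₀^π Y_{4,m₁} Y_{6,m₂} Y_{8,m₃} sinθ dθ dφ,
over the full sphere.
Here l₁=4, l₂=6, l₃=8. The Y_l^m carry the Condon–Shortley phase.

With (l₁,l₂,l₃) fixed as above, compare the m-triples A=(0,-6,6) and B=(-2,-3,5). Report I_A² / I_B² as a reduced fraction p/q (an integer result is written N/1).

l's match ⇒ only the (l;m) 3-j factors differ between A and B.
A: triangle coeff Δ(4,6,8) = 1/23279256; Σ_t [0,0]: t=0:+1/348364800 = 1/348364800; (3j)²=11/646 [(4 6 8; 0 -6 6)], sign=+1
B: triangle coeff Δ(4,6,8) = 1/23279256; Σ_t [0,2]: t=0:+1/43545600 t=1:−1/9676800 t=2:+1/34836480 = -1/19353600; (3j)²=243/18088 [(4 6 8; -2 -3 5)], sign=+1
I_A²/I_B² = (11/646)/(243/18088) = 308/243

308/243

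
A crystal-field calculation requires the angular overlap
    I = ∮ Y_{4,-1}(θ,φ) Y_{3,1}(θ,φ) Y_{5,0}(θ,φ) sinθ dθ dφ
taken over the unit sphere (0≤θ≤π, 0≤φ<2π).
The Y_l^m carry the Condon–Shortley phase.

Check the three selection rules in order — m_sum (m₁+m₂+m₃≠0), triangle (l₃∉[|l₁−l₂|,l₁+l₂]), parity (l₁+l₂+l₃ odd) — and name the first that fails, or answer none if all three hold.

none

m₁+m₂+m₃ = -1 + 1 + 0 = 0  ✓
triangle: |4−3|=1 ≤ l₃=5 ≤ 4+3=7  ✓
parity: l₁+l₂+l₃ = 12 is even  ✓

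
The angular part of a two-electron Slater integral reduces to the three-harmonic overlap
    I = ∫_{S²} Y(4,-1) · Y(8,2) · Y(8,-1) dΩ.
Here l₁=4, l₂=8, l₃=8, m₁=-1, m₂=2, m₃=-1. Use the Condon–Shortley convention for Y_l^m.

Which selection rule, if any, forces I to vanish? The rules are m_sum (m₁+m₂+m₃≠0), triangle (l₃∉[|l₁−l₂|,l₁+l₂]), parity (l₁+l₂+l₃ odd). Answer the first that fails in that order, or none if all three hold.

azimuthal sum: -1 + 2 − 1 = 0  ✓
4 ≤ 8 ≤ 12 (triangle on l)  ✓
L = 4 + 8 + 8 = 20 (even)  ✓

none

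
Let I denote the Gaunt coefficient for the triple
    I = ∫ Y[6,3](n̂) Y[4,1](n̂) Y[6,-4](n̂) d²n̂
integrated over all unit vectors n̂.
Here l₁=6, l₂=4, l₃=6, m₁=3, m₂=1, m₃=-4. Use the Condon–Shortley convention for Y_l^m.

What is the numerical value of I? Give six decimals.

0.077598

m-sum 0 ✓  L=16 even ✓  2≤6≤10 ✓
Π(2lᵢ+1) = 13×9×13 = 1521
triangle coeff Δ(6,4,6) = 1/15315300
Σ_t [0,4]: t=0:+1/829440 t=1:−1/25920 t=2:+1/9216 t=3:−1/25920 t=4:+1/829440 = 7/207360
(3j)²=28/2431 [(6 4 6; 0 0 0)], sign=+1
Σ_t [1,3]: t=1:−1/207360 t=2:+1/120960 t=3:−1/967680 = 1/414720
(3j)²=21/4862 [(6 4 6; 3 1 -4)], sign=+1
⇒ 4πI² = 2646/34969
I = (+1)√(2646/34969/(4π)) = 0.07759762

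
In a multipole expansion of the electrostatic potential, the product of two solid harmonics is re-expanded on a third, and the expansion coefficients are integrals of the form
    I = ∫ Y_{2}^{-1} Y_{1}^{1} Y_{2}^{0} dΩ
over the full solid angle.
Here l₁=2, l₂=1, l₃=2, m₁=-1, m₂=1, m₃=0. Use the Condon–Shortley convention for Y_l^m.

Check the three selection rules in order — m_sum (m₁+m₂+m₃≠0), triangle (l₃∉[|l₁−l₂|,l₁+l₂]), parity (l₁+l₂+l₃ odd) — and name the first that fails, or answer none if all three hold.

azimuthal sum: -1 + 1 + 0 = 0  ✓
1 ≤ 2 ≤ 3 (triangle on l)  ✓
L = 2 + 1 + 2 = 5 (odd)  ✗

parity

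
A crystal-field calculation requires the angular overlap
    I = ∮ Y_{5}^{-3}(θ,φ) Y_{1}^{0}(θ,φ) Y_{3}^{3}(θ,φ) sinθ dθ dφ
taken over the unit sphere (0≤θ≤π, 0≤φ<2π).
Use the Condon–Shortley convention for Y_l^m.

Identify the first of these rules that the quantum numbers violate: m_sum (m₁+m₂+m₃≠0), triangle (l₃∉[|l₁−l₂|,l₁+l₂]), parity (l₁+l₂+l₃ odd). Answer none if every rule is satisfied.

triangle

azimuthal sum: -3 + 0 + 3 = 0  ✓
4 ≤ 3 ≤ 6 (triangle on l)  ✗
L = 5 + 1 + 3 = 9 (odd)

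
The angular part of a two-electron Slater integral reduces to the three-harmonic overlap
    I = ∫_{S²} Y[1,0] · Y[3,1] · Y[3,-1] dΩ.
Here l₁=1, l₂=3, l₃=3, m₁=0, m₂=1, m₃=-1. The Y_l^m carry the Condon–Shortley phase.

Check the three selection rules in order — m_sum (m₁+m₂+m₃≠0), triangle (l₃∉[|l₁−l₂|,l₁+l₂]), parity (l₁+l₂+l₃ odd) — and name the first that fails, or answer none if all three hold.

m₁+m₂+m₃ = 0 + 1 − 1 = 0  ✓
triangle: |1−3|=2 ≤ l₃=3 ≤ 1+3=4  ✓
parity: l₁+l₂+l₃ = 7 is odd  ✗

parity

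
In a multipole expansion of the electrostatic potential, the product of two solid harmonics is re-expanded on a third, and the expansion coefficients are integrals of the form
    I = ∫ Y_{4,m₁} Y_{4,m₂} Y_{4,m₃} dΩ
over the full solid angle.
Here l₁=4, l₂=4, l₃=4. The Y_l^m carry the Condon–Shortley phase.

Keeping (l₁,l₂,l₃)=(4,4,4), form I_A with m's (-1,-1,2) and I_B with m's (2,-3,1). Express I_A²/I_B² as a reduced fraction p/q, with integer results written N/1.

l's match ⇒ only the (l;m) 3-j factors differ between A and B.
A: triangle coeff Δ(4,4,4) = 1/450450; Σ_t [1,3]: t=1:−1/576 t=2:+1/144 t=3:−1/576 = 1/288; (3j)²=20/1001 [(4 4 4; -1 -1 2)], sign=+1
B: triangle coeff Δ(4,4,4) = 1/450450; Σ_t [0,1]: t=0:+1/576 t=1:−1/864 = 1/1728; (3j)²=5/1287 [(4 4 4; 2 -3 1)], sign=-1
I_A²/I_B² = (20/1001)/(5/1287) = 36/7

36/7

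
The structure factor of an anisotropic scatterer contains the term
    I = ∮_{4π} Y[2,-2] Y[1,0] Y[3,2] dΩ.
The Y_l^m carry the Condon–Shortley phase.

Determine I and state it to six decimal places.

Checks pass: Σm=0; 6 even; l₃=3∈[1,3].
(2·2+1)(2·1+1)(2·3+1) = 105
Δ: 0! 4! 2! / 7! → 1/105
sum: t=0:+1/4 = 1/4
3j²(2 1 3; 0 0 0) = Δ·Π!·Σ² = 3/35  (sign -1)
sum: t=0:+1/24 = 1/24
3j²(2 1 3; -2 0 2) = Δ·Π!·Σ² = 1/21  (sign -1)
combine: 4πI² = 105·3/35·1/21 = 3/7
take √, sign +1: I = 0.18467439

0.184674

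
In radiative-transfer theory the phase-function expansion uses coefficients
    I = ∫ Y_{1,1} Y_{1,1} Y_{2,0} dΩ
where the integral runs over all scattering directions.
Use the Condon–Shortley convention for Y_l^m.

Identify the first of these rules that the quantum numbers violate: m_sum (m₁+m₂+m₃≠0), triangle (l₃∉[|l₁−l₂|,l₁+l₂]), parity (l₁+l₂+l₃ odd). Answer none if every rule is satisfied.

azimuthal sum: 1 + 1 + 0 = 2  ✗
0 ≤ 2 ≤ 2 (triangle on l)
L = 1 + 1 + 2 = 4 (even)

m_sum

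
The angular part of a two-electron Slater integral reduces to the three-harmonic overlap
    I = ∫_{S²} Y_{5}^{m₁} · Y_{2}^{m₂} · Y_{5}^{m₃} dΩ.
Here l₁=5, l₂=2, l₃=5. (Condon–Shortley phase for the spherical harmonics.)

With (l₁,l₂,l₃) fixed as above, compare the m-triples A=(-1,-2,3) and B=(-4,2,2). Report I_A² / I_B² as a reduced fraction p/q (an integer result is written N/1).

l's match ⇒ only the (l;m) 3-j factors differ between A and B.
A: triangle coeff Δ(5,2,5) = 1/38610; Σ_t [0,0]: t=0:+1/5760 = 1/5760; (3j)²=56/2145 [(5 2 5; -1 -2 3)], sign=+1
B: triangle coeff Δ(5,2,5) = 1/38610; Σ_t [2,2]: t=2:+1/20160 = 1/20160; (3j)²=12/715 [(5 2 5; -4 2 2)], sign=-1
I_A²/I_B² = (56/2145)/(12/715) = 14/9

14/9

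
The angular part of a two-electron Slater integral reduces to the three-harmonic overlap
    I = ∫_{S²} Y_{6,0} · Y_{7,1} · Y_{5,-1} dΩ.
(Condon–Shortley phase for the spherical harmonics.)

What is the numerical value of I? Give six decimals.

Checks pass: Σm=0; 18 even; l₃=5∈[1,13].
(2·6+1)(2·7+1)(2·5+1) = 2145
Δ: 8! 4! 6! / 19! → 1/174594420
sum: t=2:+1/4147200 t=3:−1/207360 t=4:+1/82944 t=5:−1/207360 t=6:+1/4147200 = 1/345600
3j²(6 7 5; 0 0 0) = Δ·Π!·Σ² = 420/46189  (sign -1)
sum: t=2:+1/24883200 t=3:−1/518400 t=4:+1/110592 t=5:−1/155520 t=6:+1/1658880 = 11/8294400
3j²(6 7 5; 0 1 -1) = Δ·Π!·Σ² = 11/4199  (sign +1)
combine: 4πI² = 2145·420/46189·11/4199 = 69300/1356277
take √, sign -1: I = -0.06376575

-0.063766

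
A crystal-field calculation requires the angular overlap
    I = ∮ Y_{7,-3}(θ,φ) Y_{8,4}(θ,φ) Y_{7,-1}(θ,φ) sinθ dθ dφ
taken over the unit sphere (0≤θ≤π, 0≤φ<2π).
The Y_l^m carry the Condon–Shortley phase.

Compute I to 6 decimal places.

m-sum 0 ✓  L=22 even ✓  1≤7≤15 ✓
Π(2lᵢ+1) = 15×17×15 = 3825
triangle coeff Δ(7,8,7) = 1/22086194130
Σ_t [1,7]: t=1:−1/18289152000 t=2:+1/248832000 t=3:−1/24883200 t=4:+1/11943936 t=5:−1/24883200 t=6:+1/248832000 t=7:−1/18289152000 = 11/975421440
(3j)²=1750/289731 [(7 8 7; 0 0 0)], sign=-1
Σ_t [4,8]: t=4:+1/16721510400 t=5:−1/435456000 t=6:+1/99532800 t=7:−1/130636800 t=8:+1/1114767360 = 11/10450944000
(3j)²=704/482885 [(7 8 7; -3 4 -1)], sign=+1
⇒ 4πI² = 18480000/548653937
I = (-1)√(18480000/548653937/(4π)) = -0.05177222

-0.051772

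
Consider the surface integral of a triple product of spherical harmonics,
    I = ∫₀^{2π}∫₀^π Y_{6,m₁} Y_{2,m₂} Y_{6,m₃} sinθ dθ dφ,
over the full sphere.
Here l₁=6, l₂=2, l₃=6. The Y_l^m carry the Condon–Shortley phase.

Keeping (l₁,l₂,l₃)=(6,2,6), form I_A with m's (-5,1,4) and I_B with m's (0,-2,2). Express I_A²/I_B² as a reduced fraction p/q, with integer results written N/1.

297/280

Same 6,2,6: normalisation and zero-m 3j drop out of the ratio.
A: Δ: 2! 10! 2! / 15! → 1/90090; sum: t=1:−1/7257600 t=2:+1/725760 = 1/806400; 3j²(6 2 6; -5 1 4) = Δ·Π!·Σ² = 27/910  (sign +1)
B: Δ: 2! 10! 2! / 15! → 1/90090; sum: t=0:+1/69120 = 1/69120; 3j²(6 2 6; 0 -2 2) = Δ·Π!·Σ² = 4/143  (sign +1)
I_A²/I_B² = (27/910)/(4/143) = 297/280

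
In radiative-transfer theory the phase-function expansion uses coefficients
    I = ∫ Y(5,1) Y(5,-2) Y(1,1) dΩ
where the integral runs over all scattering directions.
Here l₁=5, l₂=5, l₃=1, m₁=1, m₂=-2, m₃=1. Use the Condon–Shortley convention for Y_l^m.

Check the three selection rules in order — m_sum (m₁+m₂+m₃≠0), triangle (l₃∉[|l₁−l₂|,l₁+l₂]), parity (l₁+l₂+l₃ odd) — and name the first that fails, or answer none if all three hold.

Σmᵢ = 0  ✓
l₃∈[|l₁−l₂|,l₁+l₂]=[0,10], have l₃=1  ✓
Σlᵢ = 11 ⇒ odd  ✗

parity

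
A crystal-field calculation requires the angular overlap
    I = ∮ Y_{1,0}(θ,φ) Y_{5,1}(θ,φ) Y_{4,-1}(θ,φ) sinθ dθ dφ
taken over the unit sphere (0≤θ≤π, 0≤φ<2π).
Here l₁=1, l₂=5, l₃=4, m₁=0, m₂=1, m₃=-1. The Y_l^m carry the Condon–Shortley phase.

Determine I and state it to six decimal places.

Checks pass: Σm=0; 10 even; l₃=4∈[4,6].
(2·1+1)(2·5+1)(2·4+1) = 297
Δ: 2! 0! 8! / 11! → 1/495
sum: t=1:−1/576 = -1/576
3j²(1 5 4; 0 0 0) = Δ·Π!·Σ² = 5/99  (sign -1)
sum: t=1:−1/720 = -1/720
3j²(1 5 4; 0 1 -1) = Δ·Π!·Σ² = 8/165  (sign +1)
combine: 4πI² = 297·5/99·8/165 = 8/11
take √, sign -1: I = -0.24057125

-0.240571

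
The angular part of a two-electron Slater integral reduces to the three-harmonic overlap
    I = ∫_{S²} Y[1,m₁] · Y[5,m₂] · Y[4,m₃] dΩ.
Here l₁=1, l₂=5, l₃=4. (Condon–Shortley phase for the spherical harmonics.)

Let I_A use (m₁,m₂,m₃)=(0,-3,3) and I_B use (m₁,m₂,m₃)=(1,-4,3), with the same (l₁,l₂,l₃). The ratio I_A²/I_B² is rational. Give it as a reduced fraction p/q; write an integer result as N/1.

l's match ⇒ only the (l;m) 3-j factors differ between A and B.
A: triangle coeff Δ(1,5,4) = 1/495; Σ_t [1,1]: t=1:−1/5040 = -1/5040; (3j)²=16/495 [(1 5 4; 0 -3 3)], sign=+1
B: triangle coeff Δ(1,5,4) = 1/495; Σ_t [0,0]: t=0:+1/10080 = 1/10080; (3j)²=4/55 [(1 5 4; 1 -4 3)], sign=-1
I_A²/I_B² = (16/495)/(4/55) = 4/9

4/9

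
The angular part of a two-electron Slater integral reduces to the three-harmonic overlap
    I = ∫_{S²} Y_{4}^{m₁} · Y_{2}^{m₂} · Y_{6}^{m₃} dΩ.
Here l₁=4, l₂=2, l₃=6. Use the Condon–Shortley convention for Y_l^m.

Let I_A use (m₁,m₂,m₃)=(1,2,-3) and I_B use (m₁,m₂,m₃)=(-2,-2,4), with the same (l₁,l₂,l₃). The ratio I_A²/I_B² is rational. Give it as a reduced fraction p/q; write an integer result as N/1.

Same 4,2,6: normalisation and zero-m 3j drop out of the ratio.
A: Δ: 0! 8! 4! / 13! → 1/6435; sum: t=0:+1/17280 = 1/17280; 3j²(4 2 6; 1 2 -3) = Δ·Π!·Σ² = 14/715  (sign -1)
B: Δ: 0! 8! 4! / 13! → 1/6435; sum: t=0:+1/34560 = 1/34560; 3j²(4 2 6; -2 -2 4) = Δ·Π!·Σ² = 14/429  (sign +1)
I_A²/I_B² = (14/715)/(14/429) = 3/5

3/5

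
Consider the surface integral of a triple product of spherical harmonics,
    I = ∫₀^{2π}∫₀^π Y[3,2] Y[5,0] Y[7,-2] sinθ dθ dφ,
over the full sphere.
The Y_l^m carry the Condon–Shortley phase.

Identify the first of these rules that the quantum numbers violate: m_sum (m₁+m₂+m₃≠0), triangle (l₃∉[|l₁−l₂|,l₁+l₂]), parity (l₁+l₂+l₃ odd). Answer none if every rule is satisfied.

parity

Σmᵢ = 0  ✓
l₃∈[|l₁−l₂|,l₁+l₂]=[2,8], have l₃=7  ✓
Σlᵢ = 15 ⇒ odd  ✗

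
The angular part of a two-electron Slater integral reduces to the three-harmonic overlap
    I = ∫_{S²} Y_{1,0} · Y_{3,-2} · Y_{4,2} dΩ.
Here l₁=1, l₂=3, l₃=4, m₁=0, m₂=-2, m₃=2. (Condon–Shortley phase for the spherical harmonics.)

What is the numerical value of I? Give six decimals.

0.213244

m-sum 0 ✓  L=8 even ✓  2≤4≤4 ✓
Π(2lᵢ+1) = 3×7×9 = 189
triangle coeff Δ(1,3,4) = 1/252
Σ_t [0,0]: t=0:+1/36 = 1/36
(3j)²=4/63 [(1 3 4; 0 0 0)], sign=+1
Σ_t [0,0]: t=0:+1/120 = 1/120
(3j)²=1/21 [(1 3 4; 0 -2 2)], sign=+1
⇒ 4πI² = 4/7
I = (+1)√(4/7/(4π)) = 0.21324362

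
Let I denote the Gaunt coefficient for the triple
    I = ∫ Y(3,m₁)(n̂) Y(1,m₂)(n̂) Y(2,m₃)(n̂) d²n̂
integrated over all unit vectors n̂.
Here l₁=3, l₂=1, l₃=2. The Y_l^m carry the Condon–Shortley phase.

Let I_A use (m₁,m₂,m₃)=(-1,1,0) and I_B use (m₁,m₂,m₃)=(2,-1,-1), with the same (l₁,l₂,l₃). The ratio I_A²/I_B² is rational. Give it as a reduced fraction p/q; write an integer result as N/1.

3/5

Shared (l₁,l₂,l₃)=(3,1,2): N and (l;000)² cancel in I_A²/I_B².
A: Δ = 2!·4!·0!/7! = 1/105; Racah Σ t=2..2: t=2:+1/8 = 1/8; ⇒ 3j(3 1 2; -1 1 0)² = 2/35, sgn +1
B: Δ = 2!·4!·0!/7! = 1/105; Racah Σ t=0..0: t=0:+1/12 = 1/12; ⇒ 3j(3 1 2; 2 -1 -1)² = 2/21, sgn -1
I_A²/I_B² = (2/35)/(2/21) = 3/5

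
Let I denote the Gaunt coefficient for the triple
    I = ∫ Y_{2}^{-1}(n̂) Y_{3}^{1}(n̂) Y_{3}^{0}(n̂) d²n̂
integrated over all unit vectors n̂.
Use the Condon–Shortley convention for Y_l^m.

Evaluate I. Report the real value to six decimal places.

m-sum 0 ✓  L=8 even ✓  1≤3≤5 ✓
Π(2lᵢ+1) = 5×7×7 = 245
triangle coeff Δ(2,3,3) = 1/3780
Σ_t [0,2]: t=0:+1/24 t=1:−1/4 t=2:+1/24 = -1/6
(3j)²=4/105 [(2 3 3; 0 0 0)], sign=+1
Σ_t [1,2]: t=1:−1/12 t=2:+1/8 = 1/24
(3j)²=1/210 [(2 3 3; -1 1 0)], sign=-1
⇒ 4πI² = 2/45
I = (-1)√(2/45/(4π)) = -0.05947080

-0.059471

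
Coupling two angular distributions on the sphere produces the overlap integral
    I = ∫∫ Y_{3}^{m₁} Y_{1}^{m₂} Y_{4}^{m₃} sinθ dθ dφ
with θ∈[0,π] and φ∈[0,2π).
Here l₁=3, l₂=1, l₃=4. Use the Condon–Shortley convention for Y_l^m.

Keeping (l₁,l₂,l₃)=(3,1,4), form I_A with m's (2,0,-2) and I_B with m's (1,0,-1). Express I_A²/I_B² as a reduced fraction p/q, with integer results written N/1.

4/5

Same 3,1,4: normalisation and zero-m 3j drop out of the ratio.
A: Δ: 0! 6! 2! / 9! → 1/252; sum: t=0:+1/120 = 1/120; 3j²(3 1 4; 2 0 -2) = Δ·Π!·Σ² = 1/21  (sign +1)
B: Δ: 0! 6! 2! / 9! → 1/252; sum: t=0:+1/48 = 1/48; 3j²(3 1 4; 1 0 -1) = Δ·Π!·Σ² = 5/84  (sign -1)
I_A²/I_B² = (1/21)/(5/84) = 4/5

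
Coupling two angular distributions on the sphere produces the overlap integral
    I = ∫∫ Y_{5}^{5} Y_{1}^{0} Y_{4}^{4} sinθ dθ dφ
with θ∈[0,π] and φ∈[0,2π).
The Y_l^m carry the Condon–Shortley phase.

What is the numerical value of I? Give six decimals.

0.000000

m-sum = 5 + 0 + 4 = 9 ≠ 0 ⇒ I = 0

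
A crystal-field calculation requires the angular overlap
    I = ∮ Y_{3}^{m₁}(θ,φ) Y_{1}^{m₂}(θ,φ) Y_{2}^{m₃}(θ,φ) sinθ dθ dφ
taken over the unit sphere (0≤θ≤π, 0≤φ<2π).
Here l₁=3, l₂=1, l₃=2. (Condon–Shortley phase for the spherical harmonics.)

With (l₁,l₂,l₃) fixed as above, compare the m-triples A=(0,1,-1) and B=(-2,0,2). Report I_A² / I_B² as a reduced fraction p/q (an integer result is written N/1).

3/5

l's match ⇒ only the (l;m) 3-j factors differ between A and B.
A: triangle coeff Δ(3,1,2) = 1/105; Σ_t [2,2]: t=2:+1/12 = 1/12; (3j)²=1/35 [(3 1 2; 0 1 -1)], sign=-1
B: triangle coeff Δ(3,1,2) = 1/105; Σ_t [1,1]: t=1:−1/24 = -1/24; (3j)²=1/21 [(3 1 2; -2 0 2)], sign=-1
I_A²/I_B² = (1/35)/(1/21) = 3/5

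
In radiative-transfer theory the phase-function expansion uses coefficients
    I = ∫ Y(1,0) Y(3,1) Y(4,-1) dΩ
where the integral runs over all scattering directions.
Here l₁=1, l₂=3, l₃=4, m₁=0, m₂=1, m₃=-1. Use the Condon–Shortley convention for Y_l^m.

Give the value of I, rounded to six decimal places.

-0.238414

Rules hold: Σm=0, L=8 even, 2≤4≤4.
N = 3·7·9 = 189
Δ = 0!·2!·6!/9! = 1/252
Racah Σ t=0..0: t=0:+1/36 = 1/36
⇒ 3j(1 3 4; 0 0 0)² = 4/63, sgn +1
Racah Σ t=0..0: t=0:+1/48 = 1/48
⇒ 3j(1 3 4; 0 1 -1)² = 5/84, sgn -1
4πI² = N·(3j₀)²·(3jₘ)² = 5/7
I = -1·√(0.714286/4π) = -0.23841361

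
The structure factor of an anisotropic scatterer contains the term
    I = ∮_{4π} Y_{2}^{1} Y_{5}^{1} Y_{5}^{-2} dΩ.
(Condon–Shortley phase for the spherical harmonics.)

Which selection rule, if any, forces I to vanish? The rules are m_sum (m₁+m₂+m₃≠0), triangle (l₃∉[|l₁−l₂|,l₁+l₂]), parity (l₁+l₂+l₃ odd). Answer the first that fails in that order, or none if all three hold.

none

m₁+m₂+m₃ = 1 + 1 − 2 = 0  ✓
triangle: |2−5|=3 ≤ l₃=5 ≤ 2+5=7  ✓
parity: l₁+l₂+l₃ = 12 is even  ✓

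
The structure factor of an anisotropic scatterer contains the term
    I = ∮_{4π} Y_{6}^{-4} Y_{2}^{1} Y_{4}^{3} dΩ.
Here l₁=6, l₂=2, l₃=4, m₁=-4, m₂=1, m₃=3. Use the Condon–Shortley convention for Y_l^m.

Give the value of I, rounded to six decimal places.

0.246389

Rules hold: Σm=0, L=12 even, 4≤4≤8.
N = 13·5·9 = 585
Δ = 4!·8!·0!/13! = 1/6435
Racah Σ t=2..2: t=2:+1/2304 = 1/2304
⇒ 3j(6 2 4; 0 0 0)² = 5/143, sgn +1
Racah Σ t=3..3: t=3:−1/30240 = -1/30240
⇒ 3j(6 2 4; -4 1 3)² = 16/429, sgn +1
4πI² = N·(3j₀)²·(3jₘ)² = 1200/1573
I = +1·√(0.762873/4π) = 0.24638901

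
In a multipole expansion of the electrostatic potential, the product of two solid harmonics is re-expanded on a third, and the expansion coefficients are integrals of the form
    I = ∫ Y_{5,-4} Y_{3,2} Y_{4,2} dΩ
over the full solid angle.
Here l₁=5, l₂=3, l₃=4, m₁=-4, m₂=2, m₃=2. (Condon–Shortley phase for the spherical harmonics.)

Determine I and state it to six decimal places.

Checks pass: Σm=0; 12 even; l₃=4∈[2,8].
(2·5+1)(2·3+1)(2·4+1) = 693
Δ: 4! 6! 2! / 13! → 1/180180
sum: t=1:−1/576 t=2:+1/144 t=3:−1/576 = 1/288
3j²(5 3 4; 0 0 0) = Δ·Π!·Σ² = 20/1001  (sign +1)
sum: t=3:−1/8640 t=4:+1/2880 = 1/4320
3j²(5 3 4; -4 2 2) = Δ·Π!·Σ² = 8/429  (sign +1)
combine: 4πI² = 693·20/1001·8/429 = 480/1859
take √, sign +1: I = 0.14334284

0.143343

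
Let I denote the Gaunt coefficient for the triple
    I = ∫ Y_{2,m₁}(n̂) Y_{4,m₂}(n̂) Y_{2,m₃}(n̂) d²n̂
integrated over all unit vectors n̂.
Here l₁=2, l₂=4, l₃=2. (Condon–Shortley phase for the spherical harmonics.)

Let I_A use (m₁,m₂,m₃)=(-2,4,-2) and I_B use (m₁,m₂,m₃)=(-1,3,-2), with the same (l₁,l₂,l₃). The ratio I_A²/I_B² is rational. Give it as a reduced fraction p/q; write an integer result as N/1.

Shared (l₁,l₂,l₃)=(2,4,2): N and (l;000)² cancel in I_A²/I_B².
A: Δ = 4!·0!·4!/9! = 1/630; Racah Σ t=4..4: t=4:+1/576 = 1/576; ⇒ 3j(2 4 2; -2 4 -2)² = 1/9, sgn +1
B: Δ = 4!·0!·4!/9! = 1/630; Racah Σ t=3..3: t=3:−1/144 = -1/144; ⇒ 3j(2 4 2; -1 3 -2)² = 1/18, sgn -1
I_A²/I_B² = (1/9)/(1/18) = 2/1

2/1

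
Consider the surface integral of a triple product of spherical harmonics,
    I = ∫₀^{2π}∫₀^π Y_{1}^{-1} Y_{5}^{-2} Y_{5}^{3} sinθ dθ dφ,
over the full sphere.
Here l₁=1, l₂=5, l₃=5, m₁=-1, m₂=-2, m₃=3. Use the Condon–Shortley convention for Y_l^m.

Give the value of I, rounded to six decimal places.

0.000000

l₁+l₂+l₃=11 is odd: 3j(l;000)=0 ⇒ I=0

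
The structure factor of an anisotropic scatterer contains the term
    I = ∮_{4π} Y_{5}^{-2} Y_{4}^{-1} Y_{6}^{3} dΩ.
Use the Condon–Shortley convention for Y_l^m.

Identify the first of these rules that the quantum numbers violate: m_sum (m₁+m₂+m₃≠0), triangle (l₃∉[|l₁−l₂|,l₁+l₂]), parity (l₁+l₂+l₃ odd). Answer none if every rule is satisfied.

parity

m₁+m₂+m₃ = -2 − 1 + 3 = 0  ✓
triangle: |5−4|=1 ≤ l₃=6 ≤ 5+4=9  ✓
parity: l₁+l₂+l₃ = 15 is odd  ✗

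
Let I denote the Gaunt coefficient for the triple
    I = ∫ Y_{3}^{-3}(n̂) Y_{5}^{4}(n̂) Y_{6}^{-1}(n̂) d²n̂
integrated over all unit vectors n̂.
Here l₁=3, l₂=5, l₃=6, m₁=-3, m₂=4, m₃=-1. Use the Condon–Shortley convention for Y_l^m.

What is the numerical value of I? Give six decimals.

0.072068

Checks pass: Σm=0; 14 even; l₃=6∈[2,8].
(2·3+1)(2·5+1)(2·6+1) = 1001
Δ: 2! 4! 8! / 15! → 1/675675
sum: t=0:+1/8640 t=1:−1/2304 t=2:+1/8640 = -7/34560
3j²(3 5 6; 0 0 0) = Δ·Π!·Σ² = 7/429  (sign -1)
sum: t=2:+1/241920 = 1/241920
3j²(3 5 6; -3 4 -1) = Δ·Π!·Σ² = 4/1001  (sign -1)
combine: 4πI² = 1001·7/429·4/1001 = 28/429
take √, sign +1: I = 0.07206849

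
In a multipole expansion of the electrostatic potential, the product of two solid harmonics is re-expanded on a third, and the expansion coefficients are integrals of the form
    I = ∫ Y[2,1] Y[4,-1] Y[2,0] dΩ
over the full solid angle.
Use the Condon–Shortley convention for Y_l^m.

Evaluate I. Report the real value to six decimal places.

Checks pass: Σm=0; 8 even; l₃=2∈[2,6].
(2·2+1)(2·4+1)(2·2+1) = 225
Δ: 4! 0! 4! / 9! → 1/630
sum: t=2:+1/16 = 1/16
3j²(2 4 2; 0 0 0) = Δ·Π!·Σ² = 2/35  (sign +1)
sum: t=1:−1/24 = -1/24
3j²(2 4 2; 1 -1 0) = Δ·Π!·Σ² = 1/21  (sign -1)
combine: 4πI² = 225·2/35·1/21 = 30/49
take √, sign -1: I = -0.22072812

-0.220728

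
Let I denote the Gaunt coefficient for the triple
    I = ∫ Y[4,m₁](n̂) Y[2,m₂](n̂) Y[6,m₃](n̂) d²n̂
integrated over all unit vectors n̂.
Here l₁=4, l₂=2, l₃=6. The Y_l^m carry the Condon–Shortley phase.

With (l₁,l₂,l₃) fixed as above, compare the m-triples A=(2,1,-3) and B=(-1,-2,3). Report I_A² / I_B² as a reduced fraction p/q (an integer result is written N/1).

2/1

Shared (l₁,l₂,l₃)=(4,2,6): N and (l;000)² cancel in I_A²/I_B².
A: Δ = 0!·8!·4!/13! = 1/6435; Racah Σ t=0..0: t=0:+1/8640 = 1/8640; ⇒ 3j(4 2 6; 2 1 -3)² = 28/715, sgn -1
B: Δ = 0!·8!·4!/13! = 1/6435; Racah Σ t=0..0: t=0:+1/17280 = 1/17280; ⇒ 3j(4 2 6; -1 -2 3)² = 14/715, sgn -1
I_A²/I_B² = (28/715)/(14/715) = 2/1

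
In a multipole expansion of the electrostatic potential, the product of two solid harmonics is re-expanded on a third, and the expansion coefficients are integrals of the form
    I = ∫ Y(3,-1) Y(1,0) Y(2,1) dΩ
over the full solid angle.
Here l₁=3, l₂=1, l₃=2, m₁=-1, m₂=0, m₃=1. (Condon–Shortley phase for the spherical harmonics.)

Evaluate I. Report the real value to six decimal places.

Checks pass: Σm=0; 6 even; l₃=2∈[2,4].
(2·3+1)(2·1+1)(2·2+1) = 105
Δ: 2! 4! 0! / 7! → 1/105
sum: t=1:−1/4 = -1/4
3j²(3 1 2; 0 0 0) = Δ·Π!·Σ² = 3/35  (sign -1)
sum: t=1:−1/6 = -1/6
3j²(3 1 2; -1 0 1) = Δ·Π!·Σ² = 8/105  (sign +1)
combine: 4πI² = 105·3/35·8/105 = 24/35
take √, sign -1: I = -0.23359668

-0.233597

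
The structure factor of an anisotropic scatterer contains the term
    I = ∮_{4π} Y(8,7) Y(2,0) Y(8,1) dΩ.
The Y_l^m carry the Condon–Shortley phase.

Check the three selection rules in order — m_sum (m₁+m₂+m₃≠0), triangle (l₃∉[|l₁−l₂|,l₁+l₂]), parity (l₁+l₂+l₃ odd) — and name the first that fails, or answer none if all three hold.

m_sum

m₁+m₂+m₃ = 7 + 0 + 1 = 8  ✗
triangle: |8−2|=6 ≤ l₃=8 ≤ 8+2=10
parity: l₁+l₂+l₃ = 18 is even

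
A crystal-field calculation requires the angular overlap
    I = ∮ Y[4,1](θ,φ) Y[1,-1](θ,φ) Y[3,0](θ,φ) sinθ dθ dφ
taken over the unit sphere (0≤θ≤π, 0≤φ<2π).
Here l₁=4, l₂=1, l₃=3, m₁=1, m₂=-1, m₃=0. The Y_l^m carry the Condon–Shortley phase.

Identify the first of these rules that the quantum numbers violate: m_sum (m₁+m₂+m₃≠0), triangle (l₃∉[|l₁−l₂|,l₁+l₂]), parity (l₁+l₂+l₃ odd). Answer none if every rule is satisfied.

none

m₁+m₂+m₃ = 1 − 1 + 0 = 0  ✓
triangle: |4−1|=3 ≤ l₃=3 ≤ 4+1=5  ✓
parity: l₁+l₂+l₃ = 8 is even  ✓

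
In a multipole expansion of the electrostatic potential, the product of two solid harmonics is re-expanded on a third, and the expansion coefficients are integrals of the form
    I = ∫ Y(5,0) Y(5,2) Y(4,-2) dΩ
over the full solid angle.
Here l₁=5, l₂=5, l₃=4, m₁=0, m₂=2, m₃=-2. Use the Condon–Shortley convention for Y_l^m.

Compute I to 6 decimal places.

-0.099440

Rules hold: Σm=0, L=14 even, 0≤4≤10.
N = 11·11·9 = 1089
Δ = 6!·4!·4!/15! = 1/3153150
Racah Σ t=1..5: t=1:−1/69120 t=2:+1/1728 t=3:−1/576 t=4:+1/1728 t=5:−1/69120 = -7/11520
⇒ 3j(5 5 4; 0 0 0)² = 2/143, sgn -1
Racah Σ t=3..5: t=3:−1/3456 t=4:+1/1728 t=5:−1/11520 = 7/34560
⇒ 3j(5 5 4; 0 2 -2)² = 7/858, sgn +1
4πI² = N·(3j₀)²·(3jₘ)² = 21/169
I = -1·√(0.12426/4π) = -0.09944006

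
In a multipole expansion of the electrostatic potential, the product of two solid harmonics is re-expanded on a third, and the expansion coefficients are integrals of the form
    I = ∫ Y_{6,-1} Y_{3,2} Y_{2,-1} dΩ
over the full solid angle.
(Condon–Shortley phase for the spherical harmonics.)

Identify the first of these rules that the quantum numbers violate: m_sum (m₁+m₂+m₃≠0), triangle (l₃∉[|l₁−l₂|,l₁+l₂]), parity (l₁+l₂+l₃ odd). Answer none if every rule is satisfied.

azimuthal sum: -1 + 2 − 1 = 0  ✓
3 ≤ 2 ≤ 9 (triangle on l)  ✗
L = 6 + 3 + 2 = 11 (odd)

triangle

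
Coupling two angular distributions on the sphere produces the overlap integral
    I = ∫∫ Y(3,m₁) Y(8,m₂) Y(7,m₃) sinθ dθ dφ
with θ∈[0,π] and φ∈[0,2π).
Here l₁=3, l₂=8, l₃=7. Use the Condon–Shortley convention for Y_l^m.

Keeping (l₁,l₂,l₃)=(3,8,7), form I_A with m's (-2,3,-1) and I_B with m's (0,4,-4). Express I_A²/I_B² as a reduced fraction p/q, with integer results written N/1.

Shared (l₁,l₂,l₃)=(3,8,7): N and (l;000)² cancel in I_A²/I_B².
A: Δ = 4!·2!·12!/19! = 1/5290740; Racah Σ t=3..4: t=3:−1/11612160 t=4:+1/14515200 = -1/58060800; ⇒ 3j(3 8 7; -2 3 -1)² = 55/58786, sgn -1
B: Δ = 4!·2!·12!/19! = 1/5290740; Racah Σ t=1..3: t=1:−1/479001600 t=2:+1/29030400 t=3:−1/26127360 = -17/2874009600; ⇒ 3j(3 8 7; 0 4 -4)² = 17/25935, sgn +1
I_A²/I_B² = (55/58786)/(17/25935) = 825/578

825/578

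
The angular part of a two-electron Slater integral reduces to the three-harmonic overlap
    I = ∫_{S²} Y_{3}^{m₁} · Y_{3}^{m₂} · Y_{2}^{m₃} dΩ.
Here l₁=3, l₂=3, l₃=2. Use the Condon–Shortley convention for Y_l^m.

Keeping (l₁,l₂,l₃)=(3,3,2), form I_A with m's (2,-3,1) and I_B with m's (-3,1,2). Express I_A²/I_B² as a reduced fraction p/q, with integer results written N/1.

l's match ⇒ only the (l;m) 3-j factors differ between A and B.
A: triangle coeff Δ(3,3,2) = 1/3780; Σ_t [0,0]: t=0:+1/48 = 1/48; (3j)²=5/84 [(3 3 2; 2 -3 1)], sign=-1
B: triangle coeff Δ(3,3,2) = 1/3780; Σ_t [4,4]: t=4:+1/96 = 1/96; (3j)²=1/42 [(3 3 2; -3 1 2)], sign=+1
I_A²/I_B² = (5/84)/(1/42) = 5/2

5/2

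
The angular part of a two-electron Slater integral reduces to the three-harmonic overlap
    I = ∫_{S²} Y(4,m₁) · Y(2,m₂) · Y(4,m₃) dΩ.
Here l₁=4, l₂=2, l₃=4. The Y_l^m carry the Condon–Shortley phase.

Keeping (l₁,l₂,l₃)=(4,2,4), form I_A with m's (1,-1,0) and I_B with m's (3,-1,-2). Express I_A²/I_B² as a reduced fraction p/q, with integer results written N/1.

2/35

l's match ⇒ only the (l;m) 3-j factors differ between A and B.
A: triangle coeff Δ(4,2,4) = 1/13860; Σ_t [0,1]: t=0:+1/72 t=1:−1/96 = 1/288; (3j)²=1/462 [(4 2 4; 1 -1 0)], sign=+1
B: triangle coeff Δ(4,2,4) = 1/13860; Σ_t [0,1]: t=0:+1/240 t=1:−1/1440 = 1/288; (3j)²=5/132 [(4 2 4; 3 -1 -2)], sign=+1
I_A²/I_B² = (1/462)/(5/132) = 2/35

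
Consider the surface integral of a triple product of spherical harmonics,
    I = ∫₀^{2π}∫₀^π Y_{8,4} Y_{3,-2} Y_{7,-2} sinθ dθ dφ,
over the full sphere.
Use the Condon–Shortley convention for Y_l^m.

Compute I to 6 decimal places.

0.021050

Rules hold: Σm=0, L=18 even, 5≤7≤11.
N = 17·7·15 = 1785
Δ = 4!·12!·2!/19! = 1/5290740
Racah Σ t=1..3: t=1:−1/7257600 t=2:+1/2073600 t=3:−1/7257600 = 1/4838400
⇒ 3j(8 3 7; 0 0 0)² = 252/20995, sgn -1
Racah Σ t=0..1: t=0:+1/23224320 t=1:−1/26127360 = 1/209018880
⇒ 3j(8 3 7; 4 -2 -2)² = 275/1058148, sgn -1
4πI² = N·(3j₀)²·(3jₘ)² = 5775/1037153
I = +1·√(0.00556813/4π) = 0.02104988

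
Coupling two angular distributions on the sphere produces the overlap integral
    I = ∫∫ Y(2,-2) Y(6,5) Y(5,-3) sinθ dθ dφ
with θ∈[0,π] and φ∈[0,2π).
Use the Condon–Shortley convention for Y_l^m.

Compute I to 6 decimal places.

0.000000

l₁+l₂+l₃=13 is odd: 3j(l;000)=0 ⇒ I=0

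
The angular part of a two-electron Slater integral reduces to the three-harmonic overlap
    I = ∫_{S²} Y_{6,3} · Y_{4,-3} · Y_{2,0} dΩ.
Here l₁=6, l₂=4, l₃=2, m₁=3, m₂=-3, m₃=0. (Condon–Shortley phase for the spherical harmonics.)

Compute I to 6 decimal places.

m-sum 0 ✓  L=12 even ✓  2≤2≤10 ✓
Π(2lᵢ+1) = 13×9×5 = 585
triangle coeff Δ(6,4,2) = 1/6435
Σ_t [4,4]: t=4:+1/2304 = 1/2304
(3j)²=5/143 [(6 4 2; 0 0 0)], sign=+1
Σ_t [1,1]: t=1:−1/20160 = -1/20160
(3j)²=12/715 [(6 4 2; 3 -3 0)], sign=-1
⇒ 4πI² = 540/1573
I = (-1)√(540/1573/(4π)) = -0.16528277

-0.165283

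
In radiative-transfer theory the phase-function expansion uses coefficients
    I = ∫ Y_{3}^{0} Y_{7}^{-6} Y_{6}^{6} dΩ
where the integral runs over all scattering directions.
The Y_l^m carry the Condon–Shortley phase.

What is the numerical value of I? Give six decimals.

Rules hold: Σm=0, L=16 even, 4≤6≤10.
N = 7·15·13 = 1365
Δ = 4!·2!·10!/17! = 1/2042040
Racah Σ t=1..3: t=1:−1/207360 t=2:+1/57600 t=3:−1/207360 = 1/129600
⇒ 3j(3 7 6; 0 0 0)² = 168/12155, sgn +1
Racah Σ t=1..1: t=1:−1/43545600 = -1/43545600
⇒ 3j(3 7 6; 0 -6 6)² = 33/1190, sgn -1
4πI² = N·(3j₀)²·(3jₘ)² = 756/1445
I = -1·√(0.523183/4π) = -0.20404316

-0.204043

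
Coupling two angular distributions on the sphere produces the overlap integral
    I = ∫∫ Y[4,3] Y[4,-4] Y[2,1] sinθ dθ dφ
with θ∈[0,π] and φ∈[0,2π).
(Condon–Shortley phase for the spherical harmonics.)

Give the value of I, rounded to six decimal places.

0.198645

Rules hold: Σm=0, L=10 even, 0≤2≤8.
N = 9·9·5 = 405
Δ = 6!·2!·2!/11! = 1/13860
Racah Σ t=2..4: t=2:+1/192 t=3:−1/36 t=4:+1/192 = -5/288
⇒ 3j(4 4 2; 0 0 0)² = 20/693, sgn -1
Racah Σ t=0..0: t=0:+1/1440 = 1/1440
⇒ 3j(4 4 2; 3 -4 1)² = 7/165, sgn -1
4πI² = N·(3j₀)²·(3jₘ)² = 60/121
I = +1·√(0.495868/4π) = 0.19864517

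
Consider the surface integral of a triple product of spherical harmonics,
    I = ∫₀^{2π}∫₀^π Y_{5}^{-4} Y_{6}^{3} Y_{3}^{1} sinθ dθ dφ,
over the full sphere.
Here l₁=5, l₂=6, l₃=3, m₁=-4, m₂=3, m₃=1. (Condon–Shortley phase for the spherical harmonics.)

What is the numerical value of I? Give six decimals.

0.176531

Rules hold: Σm=0, L=14 even, 1≤3≤11.
N = 11·13·7 = 1001
Δ = 8!·2!·4!/15! = 1/675675
Racah Σ t=3..5: t=3:−1/8640 t=4:+1/2304 t=5:−1/8640 = 7/34560
⇒ 3j(5 6 3; 0 0 0)² = 7/429, sgn -1
Racah Σ t=7..8: t=7:−1/40320 t=8:+1/241920 = -1/48384
⇒ 3j(5 6 3; -4 3 1)² = 24/1001, sgn -1
4πI² = N·(3j₀)²·(3jₘ)² = 56/143
I = +1·√(0.391608/4π) = 0.17653103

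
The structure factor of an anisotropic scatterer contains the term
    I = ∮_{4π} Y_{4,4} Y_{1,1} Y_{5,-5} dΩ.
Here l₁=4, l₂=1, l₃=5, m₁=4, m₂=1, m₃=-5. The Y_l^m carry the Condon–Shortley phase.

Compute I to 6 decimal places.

Checks pass: Σm=0; 10 even; l₃=5∈[3,5].
(2·4+1)(2·1+1)(2·5+1) = 297
Δ: 0! 8! 2! / 11! → 1/495
sum: t=0:+1/576 = 1/576
3j²(4 1 5; 0 0 0) = Δ·Π!·Σ² = 5/99  (sign -1)
sum: t=0:+1/80640 = 1/80640
3j²(4 1 5; 4 1 -5) = Δ·Π!·Σ² = 1/11  (sign +1)
combine: 4πI² = 297·5/99·1/11 = 15/11
take √, sign -1: I = -0.32941575

-0.329416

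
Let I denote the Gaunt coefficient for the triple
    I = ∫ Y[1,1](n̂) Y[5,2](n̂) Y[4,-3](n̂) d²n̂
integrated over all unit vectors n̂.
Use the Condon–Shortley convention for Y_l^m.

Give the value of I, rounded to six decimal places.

Checks pass: Σm=0; 10 even; l₃=4∈[4,6].
(2·1+1)(2·5+1)(2·4+1) = 297
Δ: 2! 0! 8! / 11! → 1/495
sum: t=1:−1/576 = -1/576
3j²(1 5 4; 0 0 0) = Δ·Π!·Σ² = 5/99  (sign -1)
sum: t=0:+1/10080 = 1/10080
3j²(1 5 4; 1 2 -3) = Δ·Π!·Σ² = 1/165  (sign -1)
combine: 4πI² = 297·5/99·1/165 = 1/11
take √, sign +1: I = 0.08505478

0.085055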